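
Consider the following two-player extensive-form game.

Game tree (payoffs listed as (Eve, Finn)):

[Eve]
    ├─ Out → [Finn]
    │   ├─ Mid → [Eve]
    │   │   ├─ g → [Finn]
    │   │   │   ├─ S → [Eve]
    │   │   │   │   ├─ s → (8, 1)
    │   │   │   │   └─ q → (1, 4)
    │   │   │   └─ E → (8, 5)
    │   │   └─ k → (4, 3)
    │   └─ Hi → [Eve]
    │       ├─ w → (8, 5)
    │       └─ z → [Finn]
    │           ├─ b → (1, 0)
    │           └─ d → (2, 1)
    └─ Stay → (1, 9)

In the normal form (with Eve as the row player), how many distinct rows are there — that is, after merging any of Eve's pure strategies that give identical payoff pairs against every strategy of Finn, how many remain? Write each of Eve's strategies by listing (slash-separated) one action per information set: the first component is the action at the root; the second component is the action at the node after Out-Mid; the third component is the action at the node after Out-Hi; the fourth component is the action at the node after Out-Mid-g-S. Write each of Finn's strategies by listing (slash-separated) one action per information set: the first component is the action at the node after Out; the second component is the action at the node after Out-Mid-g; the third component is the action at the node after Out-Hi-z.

7

Eve has 16 pure strategies: Out/g/w/s, Out/g/w/q, Out/g/z/s, Out/g/z/q, Out/k/w/s, Out/k/w/q, Out/k/z/s, Out/k/z/q, Stay/g/w/s, Stay/g/w/q, Stay/g/z/s, Stay/g/z/q, Stay/k/w/s, Stay/k/w/q, Stay/k/z/s, Stay/k/z/q. Columns: Mid/S/b, Mid/S/d, Mid/E/b, Mid/E/d, Hi/S/b, Hi/S/d, Hi/E/b, Hi/E/d.
{Out/g/w/s} → row (8,1) (8,1) (8,5) (8,5) (8,5) (8,5) (8,5) (8,5)
{Out/g/w/q} → row (1,4) (1,4) (8,5) (8,5) (8,5) (8,5) (8,5) (8,5)
{Out/g/z/s} → row (8,1) (8,1) (8,5) (8,5) (1,0) (2,1) (1,0) (2,1)
{Out/g/z/q} → row (1,4) (1,4) (8,5) (8,5) (1,0) (2,1) (1,0) (2,1)
{Out/k/w/s, Out/k/w/q} → row (4,3) (4,3) (4,3) (4,3) (8,5) (8,5) (8,5) (8,5)
{Out/k/z/s, Out/k/z/q} → row (4,3) (4,3) (4,3) (4,3) (1,0) (2,1) (1,0) (2,1)
{Stay/g/w/s, Stay/g/w/q, Stay/g/z/s, Stay/g/z/q, Stay/k/w/s, Stay/k/w/q, Stay/k/z/s, Stay/k/z/q} → row (1,9) (1,9) (1,9) (1,9) (1,9) (1,9) (1,9) (1,9)
That's 7 distinct rows out of 16 strategies.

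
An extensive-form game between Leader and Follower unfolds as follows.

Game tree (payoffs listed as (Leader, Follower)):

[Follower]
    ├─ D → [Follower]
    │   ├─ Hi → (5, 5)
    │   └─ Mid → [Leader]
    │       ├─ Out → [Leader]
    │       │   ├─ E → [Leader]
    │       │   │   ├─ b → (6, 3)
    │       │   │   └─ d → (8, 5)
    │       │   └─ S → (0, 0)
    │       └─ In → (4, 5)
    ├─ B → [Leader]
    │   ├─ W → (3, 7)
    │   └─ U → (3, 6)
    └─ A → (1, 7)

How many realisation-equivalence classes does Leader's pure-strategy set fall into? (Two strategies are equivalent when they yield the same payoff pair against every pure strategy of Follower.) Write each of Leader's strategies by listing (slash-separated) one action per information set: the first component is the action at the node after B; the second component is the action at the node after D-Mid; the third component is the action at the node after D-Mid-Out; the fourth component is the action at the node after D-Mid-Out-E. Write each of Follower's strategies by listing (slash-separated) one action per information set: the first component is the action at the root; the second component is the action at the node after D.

8

Leader has 16 pure strategies: W/Out/E/b, W/Out/E/d, W/Out/S/b, W/Out/S/d, W/In/E/b, W/In/E/d, W/In/S/b, W/In/S/d, U/Out/E/b, U/Out/E/d, U/Out/S/b, U/Out/S/d, U/In/E/b, U/In/E/d, U/In/S/b, U/In/S/d. Columns: D/Hi, D/Mid, B/Hi, B/Mid, A/Hi, A/Mid.
{W/Out/E/b} → row (5,5) (6,3) (3,7) (3,7) (1,7) (1,7)
{W/Out/E/d} → row (5,5) (8,5) (3,7) (3,7) (1,7) (1,7)
{W/Out/S/b, W/Out/S/d} → row (5,5) (0,0) (3,7) (3,7) (1,7) (1,7)
{W/In/E/b, W/In/E/d, W/In/S/b, W/In/S/d} → row (5,5) (4,5) (3,7) (3,7) (1,7) (1,7)
{U/Out/E/b} → row (5,5) (6,3) (3,6) (3,6) (1,7) (1,7)
{U/Out/E/d} → row (5,5) (8,5) (3,6) (3,6) (1,7) (1,7)
{U/Out/S/b, U/Out/S/d} → row (5,5) (0,0) (3,6) (3,6) (1,7) (1,7)
{U/In/E/b, U/In/E/d, U/In/S/b, U/In/S/d} → row (5,5) (4,5) (3,6) (3,6) (1,7) (1,7)
That's 8 distinct rows out of 16 strategies.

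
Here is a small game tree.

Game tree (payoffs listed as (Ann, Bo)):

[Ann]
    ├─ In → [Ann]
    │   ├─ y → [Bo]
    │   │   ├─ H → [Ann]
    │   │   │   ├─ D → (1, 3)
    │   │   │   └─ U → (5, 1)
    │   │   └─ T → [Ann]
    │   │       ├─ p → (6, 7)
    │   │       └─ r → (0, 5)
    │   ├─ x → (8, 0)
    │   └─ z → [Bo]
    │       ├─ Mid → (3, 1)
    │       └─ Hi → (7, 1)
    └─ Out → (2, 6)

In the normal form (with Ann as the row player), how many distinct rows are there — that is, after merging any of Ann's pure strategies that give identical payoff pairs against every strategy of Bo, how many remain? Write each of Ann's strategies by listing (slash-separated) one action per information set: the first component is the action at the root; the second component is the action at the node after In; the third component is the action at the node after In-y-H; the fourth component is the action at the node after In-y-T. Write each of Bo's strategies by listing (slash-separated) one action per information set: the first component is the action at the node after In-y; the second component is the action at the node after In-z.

Ann has 24 pure strategies: In/y/D/p, In/y/D/r, In/y/U/p, In/y/U/r, In/x/D/p, In/x/D/r, In/x/U/p, In/x/U/r, In/z/D/p, In/z/D/r, In/z/U/p, In/z/U/r, Out/y/D/p, Out/y/D/r, Out/y/U/p, Out/y/U/r, Out/x/D/p, Out/x/D/r, Out/x/U/p, Out/x/U/r, Out/z/D/p, Out/z/D/r, Out/z/U/p, Out/z/U/r. Columns: H/Mid, H/Hi, T/Mid, T/Hi.
{In/y/D/p} → row (1,3) (1,3) (6,7) (6,7)
{In/y/D/r} → row (1,3) (1,3) (0,5) (0,5)
{In/y/U/p} → row (5,1) (5,1) (6,7) (6,7)
{In/y/U/r} → row (5,1) (5,1) (0,5) (0,5)
{In/x/D/p, In/x/D/r, In/x/U/p, In/x/U/r} → row (8,0) (8,0) (8,0) (8,0)
{In/z/D/p, In/z/D/r, In/z/U/p, In/z/U/r} → row (3,1) (7,1) (3,1) (7,1)
{Out/y/D/p, Out/y/D/r, Out/y/U/p, Out/y/U/r, Out/x/D/p, Out/x/D/r, Out/x/U/p, Out/x/U/r, Out/z/D/p, Out/z/D/r, Out/z/U/p, Out/z/U/r} → row (2,6) (2,6) (2,6) (2,6)
That's 7 distinct rows out of 24 strategies.

7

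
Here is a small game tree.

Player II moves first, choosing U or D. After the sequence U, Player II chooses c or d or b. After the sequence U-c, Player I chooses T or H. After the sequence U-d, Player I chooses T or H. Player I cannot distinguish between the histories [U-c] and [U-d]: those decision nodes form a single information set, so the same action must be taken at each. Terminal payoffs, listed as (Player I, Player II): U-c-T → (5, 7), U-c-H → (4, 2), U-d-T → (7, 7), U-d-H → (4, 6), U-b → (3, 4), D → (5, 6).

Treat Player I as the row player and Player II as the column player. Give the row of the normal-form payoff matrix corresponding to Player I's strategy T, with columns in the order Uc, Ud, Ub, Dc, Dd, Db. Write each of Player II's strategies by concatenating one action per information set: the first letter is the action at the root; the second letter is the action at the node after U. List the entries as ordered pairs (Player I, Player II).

(5,7) (7,7) (3,4) (5,6) (5,6) (5,6)

vs Uc: Player II plays U → Player II plays c at [U] → Player I plays T at [U-c] → (5, 7)
vs Ud: Player II plays U → Player II plays d at [U] → Player I plays T at [U-d] → (7, 7)
vs Ub: Player II plays U → Player II plays b at [U] → (3, 4)
vs Dc: Player II plays D → (5, 6)
vs Dd: Player II plays D → (5, 6)
vs Db: Player II plays D → (5, 6)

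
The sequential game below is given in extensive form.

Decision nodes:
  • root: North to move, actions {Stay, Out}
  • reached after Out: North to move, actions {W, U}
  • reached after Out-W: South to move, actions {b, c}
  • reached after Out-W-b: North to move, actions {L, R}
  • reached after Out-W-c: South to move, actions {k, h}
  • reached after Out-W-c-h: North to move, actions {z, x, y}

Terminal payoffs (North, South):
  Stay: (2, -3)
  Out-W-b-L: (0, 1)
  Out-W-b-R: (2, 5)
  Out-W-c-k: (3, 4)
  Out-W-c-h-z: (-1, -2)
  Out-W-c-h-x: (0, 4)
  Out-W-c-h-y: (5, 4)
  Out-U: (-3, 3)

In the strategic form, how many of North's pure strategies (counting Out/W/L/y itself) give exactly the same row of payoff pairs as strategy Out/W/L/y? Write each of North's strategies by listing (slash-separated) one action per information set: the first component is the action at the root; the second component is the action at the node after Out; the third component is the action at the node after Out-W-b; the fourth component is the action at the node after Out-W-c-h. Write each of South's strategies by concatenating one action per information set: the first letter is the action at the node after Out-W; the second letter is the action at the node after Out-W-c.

Row for Out/W/L/y (columns bk, bh, ck, ch): (0,1) (0,1) (3,4) (5,4).
Every one of North's information sets is on the play path for some reply by South when North follows Out/W/L/y.
Changing the action at any of them therefore changes at least one column, so only Out/W/L/y itself gives this row.

1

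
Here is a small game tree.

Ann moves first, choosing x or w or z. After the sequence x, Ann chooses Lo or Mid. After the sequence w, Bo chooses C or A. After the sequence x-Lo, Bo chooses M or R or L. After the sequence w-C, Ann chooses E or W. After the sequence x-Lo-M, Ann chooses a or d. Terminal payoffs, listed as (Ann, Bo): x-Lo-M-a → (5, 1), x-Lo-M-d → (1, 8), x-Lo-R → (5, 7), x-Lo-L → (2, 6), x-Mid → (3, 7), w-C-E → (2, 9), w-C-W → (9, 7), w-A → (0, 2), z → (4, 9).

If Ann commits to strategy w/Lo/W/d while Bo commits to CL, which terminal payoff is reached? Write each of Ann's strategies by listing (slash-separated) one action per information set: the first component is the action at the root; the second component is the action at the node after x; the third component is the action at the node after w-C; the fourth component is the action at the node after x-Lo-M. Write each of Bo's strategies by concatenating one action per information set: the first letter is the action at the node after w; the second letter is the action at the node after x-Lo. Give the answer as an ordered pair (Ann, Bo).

Trace the play path from the root:
  Ann plays w
  Bo plays C at [w]
  Ann plays W at [w-C]
→ terminal payoff (9, 7).
(Ann's choice at the node after x is never reached on this path, so it doesn't affect the outcome.)

(9, 7)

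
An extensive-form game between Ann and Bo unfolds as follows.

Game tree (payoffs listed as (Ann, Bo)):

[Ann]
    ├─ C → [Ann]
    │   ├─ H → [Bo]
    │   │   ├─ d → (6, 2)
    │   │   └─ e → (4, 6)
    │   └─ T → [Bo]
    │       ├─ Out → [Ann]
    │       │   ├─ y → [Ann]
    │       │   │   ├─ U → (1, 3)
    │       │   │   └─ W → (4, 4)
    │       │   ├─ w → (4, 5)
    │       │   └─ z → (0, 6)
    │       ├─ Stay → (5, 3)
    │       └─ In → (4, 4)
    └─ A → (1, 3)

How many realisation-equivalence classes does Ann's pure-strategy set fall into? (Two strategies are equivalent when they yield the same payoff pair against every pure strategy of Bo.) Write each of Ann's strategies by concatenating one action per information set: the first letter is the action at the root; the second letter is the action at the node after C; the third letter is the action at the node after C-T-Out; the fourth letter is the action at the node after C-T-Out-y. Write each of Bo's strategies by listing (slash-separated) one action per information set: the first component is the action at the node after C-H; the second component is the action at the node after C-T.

6

Ann has 24 pure strategies: CHyU, CHyW, CHwU, CHwW, CHzU, CHzW, CTyU, CTyW, CTwU, CTwW, CTzU, CTzW, AHyU, AHyW, AHwU, AHwW, AHzU, AHzW, ATyU, ATyW, ATwU, ATwW, ATzU, ATzW. Columns: d/Out, d/Stay, d/In, e/Out, e/Stay, e/In.
{CHyU, CHyW, CHwU, CHwW, CHzU, CHzW} → row (6,2) (6,2) (6,2) (4,6) (4,6) (4,6)
{CTyU} → row (1,3) (5,3) (4,4) (1,3) (5,3) (4,4)
{CTyW} → row (4,4) (5,3) (4,4) (4,4) (5,3) (4,4)
{CTwU, CTwW} → row (4,5) (5,3) (4,4) (4,5) (5,3) (4,4)
{CTzU, CTzW} → row (0,6) (5,3) (4,4) (0,6) (5,3) (4,4)
{AHyU, AHyW, AHwU, AHwW, AHzU, AHzW, ATyU, ATyW, ATwU, ATwW, ATzU, ATzW} → row (1,3) (1,3) (1,3) (1,3) (1,3) (1,3)
That's 6 distinct rows out of 24 strategies.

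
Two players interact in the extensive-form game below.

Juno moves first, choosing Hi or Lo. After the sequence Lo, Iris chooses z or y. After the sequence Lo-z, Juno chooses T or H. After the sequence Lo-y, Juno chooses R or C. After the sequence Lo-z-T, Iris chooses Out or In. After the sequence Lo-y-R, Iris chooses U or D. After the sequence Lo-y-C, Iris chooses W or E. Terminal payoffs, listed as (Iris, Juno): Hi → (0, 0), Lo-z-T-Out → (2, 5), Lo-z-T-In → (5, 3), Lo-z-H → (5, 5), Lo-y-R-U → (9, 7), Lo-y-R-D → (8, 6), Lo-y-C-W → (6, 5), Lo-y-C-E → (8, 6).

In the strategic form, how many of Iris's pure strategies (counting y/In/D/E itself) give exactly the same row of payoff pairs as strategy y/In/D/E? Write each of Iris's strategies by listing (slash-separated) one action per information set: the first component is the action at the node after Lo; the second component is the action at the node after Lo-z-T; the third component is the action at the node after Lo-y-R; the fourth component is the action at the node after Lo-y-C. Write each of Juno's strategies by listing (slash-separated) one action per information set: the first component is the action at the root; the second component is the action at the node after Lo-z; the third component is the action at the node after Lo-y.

Row for y/In/D/E (columns Hi/T/R, Hi/T/C, Hi/H/R, Hi/H/C, Lo/T/R, Lo/T/C, Lo/H/R, Lo/H/C): (0,0) (0,0) (0,0) (0,0) (8,6) (8,6) (8,6) (8,6).
Under y/In/D/E, Iris's choice at the node after Lo-z-T can never be reached regardless of what Juno does, so varying those choices leaves every outcome unchanged.
Holding the reachable choices fixed and varying the unreachable one freely already gives 2 equivalent strategies.
No other strategy reproduces this row, so those 2 are the full class: y/Out/D/E, y/In/D/E.

2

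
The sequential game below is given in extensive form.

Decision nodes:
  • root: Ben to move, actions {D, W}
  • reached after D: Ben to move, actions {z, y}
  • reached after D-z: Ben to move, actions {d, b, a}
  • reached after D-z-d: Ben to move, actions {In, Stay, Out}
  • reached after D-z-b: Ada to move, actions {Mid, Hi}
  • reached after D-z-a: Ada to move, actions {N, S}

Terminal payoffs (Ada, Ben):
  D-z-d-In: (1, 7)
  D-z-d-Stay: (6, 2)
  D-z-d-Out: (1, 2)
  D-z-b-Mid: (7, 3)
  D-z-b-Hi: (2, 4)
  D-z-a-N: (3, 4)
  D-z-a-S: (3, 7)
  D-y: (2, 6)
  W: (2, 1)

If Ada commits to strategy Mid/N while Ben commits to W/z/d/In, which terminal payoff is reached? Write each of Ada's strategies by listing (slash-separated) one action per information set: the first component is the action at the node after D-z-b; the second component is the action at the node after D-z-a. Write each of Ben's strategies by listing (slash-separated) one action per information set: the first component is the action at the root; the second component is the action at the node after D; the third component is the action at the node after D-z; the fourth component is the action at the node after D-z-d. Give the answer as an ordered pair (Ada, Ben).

(2, 1)

Trace the play path from the root:
  Ben plays W
→ terminal payoff (2, 1).
(Ada's choice at the node after D-z-b is never reached on this path, so it doesn't affect the outcome.)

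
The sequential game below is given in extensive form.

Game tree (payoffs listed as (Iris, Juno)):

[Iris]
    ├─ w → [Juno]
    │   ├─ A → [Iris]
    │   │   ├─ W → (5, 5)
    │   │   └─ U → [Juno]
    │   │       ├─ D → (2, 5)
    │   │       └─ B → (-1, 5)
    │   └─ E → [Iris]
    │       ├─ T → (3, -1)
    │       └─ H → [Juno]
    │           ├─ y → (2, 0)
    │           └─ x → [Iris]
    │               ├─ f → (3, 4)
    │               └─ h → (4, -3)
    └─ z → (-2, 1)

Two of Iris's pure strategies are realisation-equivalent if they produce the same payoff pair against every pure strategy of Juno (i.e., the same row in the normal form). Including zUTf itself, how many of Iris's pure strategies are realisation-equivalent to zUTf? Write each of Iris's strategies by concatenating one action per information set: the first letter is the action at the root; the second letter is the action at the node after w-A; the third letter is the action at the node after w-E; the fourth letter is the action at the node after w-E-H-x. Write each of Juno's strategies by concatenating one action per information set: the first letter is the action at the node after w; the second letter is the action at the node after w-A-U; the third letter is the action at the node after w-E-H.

8

Row for zUTf (columns ADy, ADx, ABy, ABx, EDy, EDx, EBy, EBx): (-2,1) (-2,1) (-2,1) (-2,1) (-2,1) (-2,1) (-2,1) (-2,1).
Under zUTf, Iris's choice at the node after w-A and at the node after w-E and at the node after w-E-H-x can never be reached regardless of what Juno does, so varying those choices leaves every outcome unchanged.
Holding the reachable choices fixed and varying the unreachable ones freely already gives 2 × 2 × 2 = 8 equivalent strategies.
No other strategy reproduces this row, so those 8 are the full class: zWTf, zWTh, zWHf, zWHh, zUTf, zUTh, zUHf, zUHh.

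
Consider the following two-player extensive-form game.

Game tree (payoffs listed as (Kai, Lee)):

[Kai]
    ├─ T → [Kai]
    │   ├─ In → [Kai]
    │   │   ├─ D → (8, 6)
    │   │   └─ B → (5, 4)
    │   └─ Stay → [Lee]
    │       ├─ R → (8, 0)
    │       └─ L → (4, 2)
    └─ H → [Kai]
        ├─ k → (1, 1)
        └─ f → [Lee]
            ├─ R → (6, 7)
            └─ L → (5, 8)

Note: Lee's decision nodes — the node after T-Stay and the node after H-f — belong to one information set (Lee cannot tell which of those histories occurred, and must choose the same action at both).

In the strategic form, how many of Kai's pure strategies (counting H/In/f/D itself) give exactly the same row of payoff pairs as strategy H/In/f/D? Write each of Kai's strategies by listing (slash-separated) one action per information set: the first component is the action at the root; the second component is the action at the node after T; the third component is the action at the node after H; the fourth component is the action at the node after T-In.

Row for H/In/f/D (columns R, L): (6,7) (5,8).
Under H/In/f/D, Kai's choice at the node after T and at the node after T-In can never be reached regardless of what Lee does, so varying those choices leaves every outcome unchanged.
Holding the reachable choices fixed and varying the unreachable ones freely already gives 2 × 2 = 4 equivalent strategies.
No other strategy reproduces this row, so those 4 are the full class: H/In/f/D, H/In/f/B, H/Stay/f/D, H/Stay/f/B.

4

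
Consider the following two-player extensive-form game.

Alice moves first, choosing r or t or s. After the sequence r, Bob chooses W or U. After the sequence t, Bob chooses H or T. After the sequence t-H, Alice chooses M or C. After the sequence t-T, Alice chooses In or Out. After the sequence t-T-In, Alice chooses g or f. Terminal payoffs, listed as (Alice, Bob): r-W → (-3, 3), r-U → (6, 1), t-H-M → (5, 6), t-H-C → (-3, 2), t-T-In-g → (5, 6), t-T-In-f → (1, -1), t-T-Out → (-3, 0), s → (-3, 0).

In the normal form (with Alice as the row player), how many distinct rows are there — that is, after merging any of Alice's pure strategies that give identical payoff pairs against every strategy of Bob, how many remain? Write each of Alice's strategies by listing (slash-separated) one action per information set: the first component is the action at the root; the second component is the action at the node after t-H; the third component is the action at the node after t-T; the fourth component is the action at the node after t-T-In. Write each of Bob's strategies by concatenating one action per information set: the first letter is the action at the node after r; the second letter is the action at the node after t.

8

Alice has 24 pure strategies: r/M/In/g, r/M/In/f, r/M/Out/g, r/M/Out/f, r/C/In/g, r/C/In/f, r/C/Out/g, r/C/Out/f, t/M/In/g, t/M/In/f, t/M/Out/g, t/M/Out/f, t/C/In/g, t/C/In/f, t/C/Out/g, t/C/Out/f, s/M/In/g, s/M/In/f, s/M/Out/g, s/M/Out/f, s/C/In/g, s/C/In/f, s/C/Out/g, s/C/Out/f. Columns: WH, WT, UH, UT.
{r/M/In/g, r/M/In/f, r/M/Out/g, r/M/Out/f, r/C/In/g, r/C/In/f, r/C/Out/g, r/C/Out/f} → row (-3,3) (-3,3) (6,1) (6,1)
{t/M/In/g} → row (5,6) (5,6) (5,6) (5,6)
{t/M/In/f} → row (5,6) (1,-1) (5,6) (1,-1)
{t/M/Out/g, t/M/Out/f} → row (5,6) (-3,0) (5,6) (-3,0)
{t/C/In/g} → row (-3,2) (5,6) (-3,2) (5,6)
{t/C/In/f} → row (-3,2) (1,-1) (-3,2) (1,-1)
{t/C/Out/g, t/C/Out/f} → row (-3,2) (-3,0) (-3,2) (-3,0)
{s/M/In/g, s/M/In/f, s/M/Out/g, s/M/Out/f, s/C/In/g, s/C/In/f, s/C/Out/g, s/C/Out/f} → row (-3,0) (-3,0) (-3,0) (-3,0)
That's 8 distinct rows out of 24 strategies.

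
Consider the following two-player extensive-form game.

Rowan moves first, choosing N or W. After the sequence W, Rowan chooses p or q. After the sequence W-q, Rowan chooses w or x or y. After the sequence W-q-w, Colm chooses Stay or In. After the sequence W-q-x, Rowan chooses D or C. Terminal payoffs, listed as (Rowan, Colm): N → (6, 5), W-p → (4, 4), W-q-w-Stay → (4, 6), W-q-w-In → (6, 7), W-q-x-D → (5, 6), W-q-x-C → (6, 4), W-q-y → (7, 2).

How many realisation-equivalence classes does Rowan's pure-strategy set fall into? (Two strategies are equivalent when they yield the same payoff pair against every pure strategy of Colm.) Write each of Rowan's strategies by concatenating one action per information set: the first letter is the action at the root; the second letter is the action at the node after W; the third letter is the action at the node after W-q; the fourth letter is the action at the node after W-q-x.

6

Rowan has 24 pure strategies: NpwD, NpwC, NpxD, NpxC, NpyD, NpyC, NqwD, NqwC, NqxD, NqxC, NqyD, NqyC, WpwD, WpwC, WpxD, WpxC, WpyD, WpyC, WqwD, WqwC, WqxD, WqxC, WqyD, WqyC. Columns: Stay, In.
{NpwD, NpwC, NpxD, NpxC, NpyD, NpyC, NqwD, NqwC, NqxD, NqxC, NqyD, NqyC} → row (6,5) (6,5)
{WpwD, WpwC, WpxD, WpxC, WpyD, WpyC} → row (4,4) (4,4)
{WqwD, WqwC} → row (4,6) (6,7)
{WqxD} → row (5,6) (5,6)
{WqxC} → row (6,4) (6,4)
{WqyD, WqyC} → row (7,2) (7,2)
That's 6 distinct rows out of 24 strategies.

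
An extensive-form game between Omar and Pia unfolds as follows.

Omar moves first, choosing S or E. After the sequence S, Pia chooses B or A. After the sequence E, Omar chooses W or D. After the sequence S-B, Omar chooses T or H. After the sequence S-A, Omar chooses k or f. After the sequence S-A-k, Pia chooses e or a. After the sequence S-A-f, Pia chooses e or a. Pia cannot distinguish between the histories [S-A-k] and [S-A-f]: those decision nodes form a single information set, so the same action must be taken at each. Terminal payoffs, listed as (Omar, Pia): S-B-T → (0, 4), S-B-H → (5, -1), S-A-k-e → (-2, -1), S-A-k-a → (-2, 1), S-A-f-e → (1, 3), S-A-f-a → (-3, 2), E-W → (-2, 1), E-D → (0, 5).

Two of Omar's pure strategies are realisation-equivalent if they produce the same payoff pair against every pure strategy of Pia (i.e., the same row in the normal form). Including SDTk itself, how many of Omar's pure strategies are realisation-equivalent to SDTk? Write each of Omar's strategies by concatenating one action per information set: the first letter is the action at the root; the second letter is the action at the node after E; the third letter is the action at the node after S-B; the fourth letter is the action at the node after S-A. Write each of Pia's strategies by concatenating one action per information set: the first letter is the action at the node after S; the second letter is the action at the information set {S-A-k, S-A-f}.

2

Row for SDTk (columns Be, Ba, Ae, Aa): (0,4) (0,4) (-2,-1) (-2,1).
Under SDTk, Omar's choice at the node after E can never be reached regardless of what Pia does, so varying those choices leaves every outcome unchanged.
Holding the reachable choices fixed and varying the unreachable one freely already gives 2 equivalent strategies.
No other strategy reproduces this row, so those 2 are the full class: SWTk, SDTk.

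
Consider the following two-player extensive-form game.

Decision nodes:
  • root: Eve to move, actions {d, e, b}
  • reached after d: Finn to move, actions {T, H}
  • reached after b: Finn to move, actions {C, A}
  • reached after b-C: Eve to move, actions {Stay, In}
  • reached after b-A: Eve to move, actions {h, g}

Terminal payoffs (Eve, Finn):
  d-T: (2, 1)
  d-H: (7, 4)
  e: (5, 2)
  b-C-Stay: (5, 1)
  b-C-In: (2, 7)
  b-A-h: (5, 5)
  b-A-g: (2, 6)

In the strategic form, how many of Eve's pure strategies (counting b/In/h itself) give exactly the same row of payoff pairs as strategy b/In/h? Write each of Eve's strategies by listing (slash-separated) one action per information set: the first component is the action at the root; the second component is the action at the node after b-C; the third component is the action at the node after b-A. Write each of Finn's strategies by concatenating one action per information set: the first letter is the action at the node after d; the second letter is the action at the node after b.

1

Row for b/In/h (columns TC, TA, HC, HA): (2,7) (5,5) (2,7) (5,5).
Every one of Eve's information sets is on the play path for some reply by Finn when Eve follows b/In/h.
Changing the action at any of them therefore changes at least one column, so only b/In/h itself gives this row.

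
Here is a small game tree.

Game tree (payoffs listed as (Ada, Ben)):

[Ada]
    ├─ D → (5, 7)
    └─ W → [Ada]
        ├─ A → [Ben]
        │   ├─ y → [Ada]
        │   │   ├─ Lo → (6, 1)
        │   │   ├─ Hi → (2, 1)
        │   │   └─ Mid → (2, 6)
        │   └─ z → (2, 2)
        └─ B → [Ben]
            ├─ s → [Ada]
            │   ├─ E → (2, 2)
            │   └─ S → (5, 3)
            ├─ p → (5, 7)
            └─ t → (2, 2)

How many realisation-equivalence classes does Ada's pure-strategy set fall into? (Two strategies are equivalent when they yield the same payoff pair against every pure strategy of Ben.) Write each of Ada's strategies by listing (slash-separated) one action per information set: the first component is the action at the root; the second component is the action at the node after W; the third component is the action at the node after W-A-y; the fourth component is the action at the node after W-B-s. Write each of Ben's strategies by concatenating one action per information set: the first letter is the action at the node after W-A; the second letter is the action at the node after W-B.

Ada has 24 pure strategies: D/A/Lo/E, D/A/Lo/S, D/A/Hi/E, D/A/Hi/S, D/A/Mid/E, D/A/Mid/S, D/B/Lo/E, D/B/Lo/S, D/B/Hi/E, D/B/Hi/S, D/B/Mid/E, D/B/Mid/S, W/A/Lo/E, W/A/Lo/S, W/A/Hi/E, W/A/Hi/S, W/A/Mid/E, W/A/Mid/S, W/B/Lo/E, W/B/Lo/S, W/B/Hi/E, W/B/Hi/S, W/B/Mid/E, W/B/Mid/S. Columns: ys, yp, yt, zs, zp, zt.
{D/A/Lo/E, D/A/Lo/S, D/A/Hi/E, D/A/Hi/S, D/A/Mid/E, D/A/Mid/S, D/B/Lo/E, D/B/Lo/S, D/B/Hi/E, D/B/Hi/S, D/B/Mid/E, D/B/Mid/S} → row (5,7) (5,7) (5,7) (5,7) (5,7) (5,7)
{W/A/Lo/E, W/A/Lo/S} → row (6,1) (6,1) (6,1) (2,2) (2,2) (2,2)
{W/A/Hi/E, W/A/Hi/S} → row (2,1) (2,1) (2,1) (2,2) (2,2) (2,2)
{W/A/Mid/E, W/A/Mid/S} → row (2,6) (2,6) (2,6) (2,2) (2,2) (2,2)
{W/B/Lo/E, W/B/Hi/E, W/B/Mid/E} → row (2,2) (5,7) (2,2) (2,2) (5,7) (2,2)
{W/B/Lo/S, W/B/Hi/S, W/B/Mid/S} → row (5,3) (5,7) (2,2) (5,3) (5,7) (2,2)
That's 6 distinct rows out of 24 strategies.

6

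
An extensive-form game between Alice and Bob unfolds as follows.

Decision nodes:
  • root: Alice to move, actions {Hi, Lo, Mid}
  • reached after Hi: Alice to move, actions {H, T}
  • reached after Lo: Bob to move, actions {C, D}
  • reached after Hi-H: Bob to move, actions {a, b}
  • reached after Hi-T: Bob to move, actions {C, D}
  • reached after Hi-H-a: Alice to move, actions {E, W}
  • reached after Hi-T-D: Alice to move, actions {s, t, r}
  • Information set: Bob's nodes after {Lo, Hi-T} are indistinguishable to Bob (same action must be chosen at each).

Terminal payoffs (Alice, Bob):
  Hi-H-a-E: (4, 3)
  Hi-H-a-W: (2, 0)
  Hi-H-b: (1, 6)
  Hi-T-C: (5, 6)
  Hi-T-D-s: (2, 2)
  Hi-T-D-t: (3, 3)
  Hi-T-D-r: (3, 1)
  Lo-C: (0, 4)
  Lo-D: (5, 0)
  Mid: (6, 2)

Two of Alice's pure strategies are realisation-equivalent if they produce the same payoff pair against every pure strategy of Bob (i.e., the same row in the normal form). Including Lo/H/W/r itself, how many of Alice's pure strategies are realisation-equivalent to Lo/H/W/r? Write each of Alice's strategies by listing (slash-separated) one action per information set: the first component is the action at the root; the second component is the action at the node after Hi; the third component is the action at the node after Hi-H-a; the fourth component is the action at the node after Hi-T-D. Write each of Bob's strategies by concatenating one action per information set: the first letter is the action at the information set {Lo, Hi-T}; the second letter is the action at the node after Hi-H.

Row for Lo/H/W/r (columns Ca, Cb, Da, Db): (0,4) (0,4) (5,0) (5,0).
Under Lo/H/W/r, Alice's choice at the node after Hi and at the node after Hi-H-a and at the node after Hi-T-D can never be reached regardless of what Bob does, so varying those choices leaves every outcome unchanged.
Holding the reachable choices fixed and varying the unreachable ones freely already gives 2 × 2 × 3 = 12 equivalent strategies.
No other strategy reproduces this row, so those 12 are the full class: Lo/H/E/s, Lo/H/E/t, Lo/H/E/r, Lo/H/W/s, Lo/H/W/t, Lo/H/W/r, Lo/T/E/s, Lo/T/E/t, Lo/T/E/r, Lo/T/W/s, Lo/T/W/t, Lo/T/W/r.

12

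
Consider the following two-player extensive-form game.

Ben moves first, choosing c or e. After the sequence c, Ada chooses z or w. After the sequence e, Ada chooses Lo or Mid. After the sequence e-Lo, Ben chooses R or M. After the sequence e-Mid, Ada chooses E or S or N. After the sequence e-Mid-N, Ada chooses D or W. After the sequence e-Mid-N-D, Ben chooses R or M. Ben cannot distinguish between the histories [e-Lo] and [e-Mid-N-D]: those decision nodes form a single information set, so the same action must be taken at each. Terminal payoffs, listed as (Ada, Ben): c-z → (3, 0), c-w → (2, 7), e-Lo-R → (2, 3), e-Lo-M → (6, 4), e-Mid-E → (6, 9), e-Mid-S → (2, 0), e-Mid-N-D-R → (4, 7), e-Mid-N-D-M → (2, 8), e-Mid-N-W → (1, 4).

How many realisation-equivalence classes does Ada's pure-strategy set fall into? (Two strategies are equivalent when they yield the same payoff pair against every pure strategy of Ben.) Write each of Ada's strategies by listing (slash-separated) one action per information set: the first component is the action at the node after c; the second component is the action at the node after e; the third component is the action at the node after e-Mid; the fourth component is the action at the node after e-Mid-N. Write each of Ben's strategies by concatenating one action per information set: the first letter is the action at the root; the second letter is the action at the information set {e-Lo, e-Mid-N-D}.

10

Ada has 24 pure strategies: z/Lo/E/D, z/Lo/E/W, z/Lo/S/D, z/Lo/S/W, z/Lo/N/D, z/Lo/N/W, z/Mid/E/D, z/Mid/E/W, z/Mid/S/D, z/Mid/S/W, z/Mid/N/D, z/Mid/N/W, w/Lo/E/D, w/Lo/E/W, w/Lo/S/D, w/Lo/S/W, w/Lo/N/D, w/Lo/N/W, w/Mid/E/D, w/Mid/E/W, w/Mid/S/D, w/Mid/S/W, w/Mid/N/D, w/Mid/N/W. Columns: cR, cM, eR, eM.
{z/Lo/E/D, z/Lo/E/W, z/Lo/S/D, z/Lo/S/W, z/Lo/N/D, z/Lo/N/W} → row (3,0) (3,0) (2,3) (6,4)
{z/Mid/E/D, z/Mid/E/W} → row (3,0) (3,0) (6,9) (6,9)
{z/Mid/S/D, z/Mid/S/W} → row (3,0) (3,0) (2,0) (2,0)
{z/Mid/N/D} → row (3,0) (3,0) (4,7) (2,8)
{z/Mid/N/W} → row (3,0) (3,0) (1,4) (1,4)
{w/Lo/E/D, w/Lo/E/W, w/Lo/S/D, w/Lo/S/W, w/Lo/N/D, w/Lo/N/W} → row (2,7) (2,7) (2,3) (6,4)
{w/Mid/E/D, w/Mid/E/W} → row (2,7) (2,7) (6,9) (6,9)
{w/Mid/S/D, w/Mid/S/W} → row (2,7) (2,7) (2,0) (2,0)
{w/Mid/N/D} → row (2,7) (2,7) (4,7) (2,8)
{w/Mid/N/W} → row (2,7) (2,7) (1,4) (1,4)
That's 10 distinct rows out of 24 strategies.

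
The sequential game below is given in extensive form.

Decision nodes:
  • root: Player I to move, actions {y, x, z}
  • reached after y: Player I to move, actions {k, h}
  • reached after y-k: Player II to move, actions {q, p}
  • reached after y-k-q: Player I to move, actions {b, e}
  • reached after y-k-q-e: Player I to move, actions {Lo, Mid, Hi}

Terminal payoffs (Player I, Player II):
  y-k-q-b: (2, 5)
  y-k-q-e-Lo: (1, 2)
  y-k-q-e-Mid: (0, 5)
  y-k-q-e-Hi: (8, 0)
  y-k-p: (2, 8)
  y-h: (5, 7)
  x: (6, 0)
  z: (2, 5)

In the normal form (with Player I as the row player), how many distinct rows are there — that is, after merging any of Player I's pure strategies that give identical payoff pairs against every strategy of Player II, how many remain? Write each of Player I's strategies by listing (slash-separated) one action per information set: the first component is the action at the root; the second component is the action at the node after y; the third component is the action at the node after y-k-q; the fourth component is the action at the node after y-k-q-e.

Player I has 36 pure strategies: y/k/b/Lo, y/k/b/Mid, y/k/b/Hi, y/k/e/Lo, y/k/e/Mid, y/k/e/Hi, y/h/b/Lo, y/h/b/Mid, y/h/b/Hi, y/h/e/Lo, y/h/e/Mid, y/h/e/Hi, x/k/b/Lo, x/k/b/Mid, x/k/b/Hi, x/k/e/Lo, x/k/e/Mid, x/k/e/Hi, x/h/b/Lo, x/h/b/Mid, x/h/b/Hi, x/h/e/Lo, x/h/e/Mid, x/h/e/Hi, z/k/b/Lo, z/k/b/Mid, z/k/b/Hi, z/k/e/Lo, z/k/e/Mid, z/k/e/Hi, z/h/b/Lo, z/h/b/Mid, z/h/b/Hi, z/h/e/Lo, z/h/e/Mid, z/h/e/Hi. Columns: q, p.
{y/k/b/Lo, y/k/b/Mid, y/k/b/Hi} → row (2,5) (2,8)
{y/k/e/Lo} → row (1,2) (2,8)
{y/k/e/Mid} → row (0,5) (2,8)
{y/k/e/Hi} → row (8,0) (2,8)
{y/h/b/Lo, y/h/b/Mid, y/h/b/Hi, y/h/e/Lo, y/h/e/Mid, y/h/e/Hi} → row (5,7) (5,7)
{x/k/b/Lo, x/k/b/Mid, x/k/b/Hi, x/k/e/Lo, x/k/e/Mid, x/k/e/Hi, x/h/b/Lo, x/h/b/Mid, x/h/b/Hi, x/h/e/Lo, x/h/e/Mid, x/h/e/Hi} → row (6,0) (6,0)
{z/k/b/Lo, z/k/b/Mid, z/k/b/Hi, z/k/e/Lo, z/k/e/Mid, z/k/e/Hi, z/h/b/Lo, z/h/b/Mid, z/h/b/Hi, z/h/e/Lo, z/h/e/Mid, z/h/e/Hi} → row (2,5) (2,5)
That's 7 distinct rows out of 36 strategies.

7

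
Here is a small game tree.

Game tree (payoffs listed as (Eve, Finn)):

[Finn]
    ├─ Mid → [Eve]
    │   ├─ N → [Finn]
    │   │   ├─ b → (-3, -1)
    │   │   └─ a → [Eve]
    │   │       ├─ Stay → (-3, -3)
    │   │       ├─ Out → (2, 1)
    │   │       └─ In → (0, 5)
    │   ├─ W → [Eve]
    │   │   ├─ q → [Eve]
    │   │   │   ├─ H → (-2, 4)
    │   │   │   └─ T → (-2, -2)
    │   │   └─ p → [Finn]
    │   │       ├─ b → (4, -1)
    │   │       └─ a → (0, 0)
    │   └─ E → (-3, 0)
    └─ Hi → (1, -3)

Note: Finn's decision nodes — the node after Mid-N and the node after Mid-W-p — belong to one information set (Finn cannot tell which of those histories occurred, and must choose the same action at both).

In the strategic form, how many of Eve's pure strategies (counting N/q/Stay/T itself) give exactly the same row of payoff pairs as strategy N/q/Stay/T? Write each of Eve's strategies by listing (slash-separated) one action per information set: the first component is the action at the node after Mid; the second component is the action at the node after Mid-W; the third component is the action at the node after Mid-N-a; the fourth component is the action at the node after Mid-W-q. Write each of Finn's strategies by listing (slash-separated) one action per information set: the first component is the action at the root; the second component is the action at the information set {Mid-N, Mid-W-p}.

Row for N/q/Stay/T (columns Mid/b, Mid/a, Hi/b, Hi/a): (-3,-1) (-3,-3) (1,-3) (1,-3).
Under N/q/Stay/T, Eve's choice at the node after Mid-W and at the node after Mid-W-q can never be reached regardless of what Finn does, so varying those choices leaves every outcome unchanged.
Holding the reachable choices fixed and varying the unreachable ones freely already gives 2 × 2 = 4 equivalent strategies.
No other strategy reproduces this row, so those 4 are the full class: N/q/Stay/H, N/q/Stay/T, N/p/Stay/H, N/p/Stay/T.

4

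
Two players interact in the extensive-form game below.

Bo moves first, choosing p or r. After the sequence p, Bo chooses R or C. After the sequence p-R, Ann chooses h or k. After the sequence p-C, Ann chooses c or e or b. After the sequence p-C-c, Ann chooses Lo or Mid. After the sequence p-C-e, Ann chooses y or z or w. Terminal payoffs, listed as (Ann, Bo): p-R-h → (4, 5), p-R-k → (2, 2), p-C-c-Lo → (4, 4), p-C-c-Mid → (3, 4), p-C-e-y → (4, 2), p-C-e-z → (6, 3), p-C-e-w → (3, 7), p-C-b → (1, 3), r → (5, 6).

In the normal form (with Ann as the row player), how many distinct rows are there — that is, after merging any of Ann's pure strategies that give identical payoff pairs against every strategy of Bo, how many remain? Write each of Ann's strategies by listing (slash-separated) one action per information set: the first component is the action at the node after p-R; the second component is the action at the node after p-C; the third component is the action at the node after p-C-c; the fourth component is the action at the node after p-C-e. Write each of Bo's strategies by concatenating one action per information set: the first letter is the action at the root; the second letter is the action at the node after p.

Ann has 36 pure strategies: h/c/Lo/y, h/c/Lo/z, h/c/Lo/w, h/c/Mid/y, h/c/Mid/z, h/c/Mid/w, h/e/Lo/y, h/e/Lo/z, h/e/Lo/w, h/e/Mid/y, h/e/Mid/z, h/e/Mid/w, h/b/Lo/y, h/b/Lo/z, h/b/Lo/w, h/b/Mid/y, h/b/Mid/z, h/b/Mid/w, k/c/Lo/y, k/c/Lo/z, k/c/Lo/w, k/c/Mid/y, k/c/Mid/z, k/c/Mid/w, k/e/Lo/y, k/e/Lo/z, k/e/Lo/w, k/e/Mid/y, k/e/Mid/z, k/e/Mid/w, k/b/Lo/y, k/b/Lo/z, k/b/Lo/w, k/b/Mid/y, k/b/Mid/z, k/b/Mid/w. Columns: pR, pC, rR, rC.
{h/c/Lo/y, h/c/Lo/z, h/c/Lo/w} → row (4,5) (4,4) (5,6) (5,6)
{h/c/Mid/y, h/c/Mid/z, h/c/Mid/w} → row (4,5) (3,4) (5,6) (5,6)
{h/e/Lo/y, h/e/Mid/y} → row (4,5) (4,2) (5,6) (5,6)
{h/e/Lo/z, h/e/Mid/z} → row (4,5) (6,3) (5,6) (5,6)
{h/e/Lo/w, h/e/Mid/w} → row (4,5) (3,7) (5,6) (5,6)
{h/b/Lo/y, h/b/Lo/z, h/b/Lo/w, h/b/Mid/y, h/b/Mid/z, h/b/Mid/w} → row (4,5) (1,3) (5,6) (5,6)
{k/c/Lo/y, k/c/Lo/z, k/c/Lo/w} → row (2,2) (4,4) (5,6) (5,6)
{k/c/Mid/y, k/c/Mid/z, k/c/Mid/w} → row (2,2) (3,4) (5,6) (5,6)
{k/e/Lo/y, k/e/Mid/y} → row (2,2) (4,2) (5,6) (5,6)
{k/e/Lo/z, k/e/Mid/z} → row (2,2) (6,3) (5,6) (5,6)
{k/e/Lo/w, k/e/Mid/w} → row (2,2) (3,7) (5,6) (5,6)
{k/b/Lo/y, k/b/Lo/z, k/b/Lo/w, k/b/Mid/y, k/b/Mid/z, k/b/Mid/w} → row (2,2) (1,3) (5,6) (5,6)
That's 12 distinct rows out of 36 strategies.

12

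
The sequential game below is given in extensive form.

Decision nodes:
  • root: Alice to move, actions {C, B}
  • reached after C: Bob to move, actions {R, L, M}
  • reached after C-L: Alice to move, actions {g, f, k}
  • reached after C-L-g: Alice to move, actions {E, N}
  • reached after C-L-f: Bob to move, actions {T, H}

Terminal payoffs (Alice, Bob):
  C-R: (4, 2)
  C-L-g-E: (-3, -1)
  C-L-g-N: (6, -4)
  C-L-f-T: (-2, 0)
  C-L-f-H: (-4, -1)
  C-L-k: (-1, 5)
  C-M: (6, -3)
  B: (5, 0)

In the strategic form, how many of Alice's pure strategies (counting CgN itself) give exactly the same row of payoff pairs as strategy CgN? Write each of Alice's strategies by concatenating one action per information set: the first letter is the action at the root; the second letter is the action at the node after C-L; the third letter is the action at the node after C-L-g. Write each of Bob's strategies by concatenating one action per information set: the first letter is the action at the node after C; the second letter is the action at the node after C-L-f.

1

Row for CgN (columns RT, RH, LT, LH, MT, MH): (4,2) (4,2) (6,-4) (6,-4) (6,-3) (6,-3).
Every one of Alice's information sets is on the play path for some reply by Bob when Alice follows CgN.
Changing the action at any of them therefore changes at least one column, so only CgN itself gives this row.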